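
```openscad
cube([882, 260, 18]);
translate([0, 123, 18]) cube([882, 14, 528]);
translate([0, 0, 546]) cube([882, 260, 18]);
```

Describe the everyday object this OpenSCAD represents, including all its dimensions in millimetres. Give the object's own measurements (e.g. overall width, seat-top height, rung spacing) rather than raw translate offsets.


An I-beam lying along x, 882 mm long. Overall section height 564 mm. Two flanges 260 mm wide (y) and 18 mm thick, one on the floor and one at the top; a web 14 mm thick runs between them, centred on the flange width.


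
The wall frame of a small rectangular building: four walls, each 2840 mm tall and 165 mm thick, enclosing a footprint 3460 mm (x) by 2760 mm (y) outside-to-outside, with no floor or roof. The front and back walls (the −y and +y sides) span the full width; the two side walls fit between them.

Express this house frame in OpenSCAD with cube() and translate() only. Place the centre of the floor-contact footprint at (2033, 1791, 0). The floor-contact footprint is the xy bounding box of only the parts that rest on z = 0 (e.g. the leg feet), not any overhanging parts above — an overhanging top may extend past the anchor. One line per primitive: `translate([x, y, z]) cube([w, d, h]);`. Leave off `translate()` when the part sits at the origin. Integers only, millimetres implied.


translate([303, 411, 0]) cube([3460, 165, 2840]);
translate([303, 3006, 0]) cube([3460, 165, 2840]);
translate([303, 576, 0]) cube([165, 2430, 2840]);
translate([3598, 576, 0]) cube([165, 2430, 2840]);


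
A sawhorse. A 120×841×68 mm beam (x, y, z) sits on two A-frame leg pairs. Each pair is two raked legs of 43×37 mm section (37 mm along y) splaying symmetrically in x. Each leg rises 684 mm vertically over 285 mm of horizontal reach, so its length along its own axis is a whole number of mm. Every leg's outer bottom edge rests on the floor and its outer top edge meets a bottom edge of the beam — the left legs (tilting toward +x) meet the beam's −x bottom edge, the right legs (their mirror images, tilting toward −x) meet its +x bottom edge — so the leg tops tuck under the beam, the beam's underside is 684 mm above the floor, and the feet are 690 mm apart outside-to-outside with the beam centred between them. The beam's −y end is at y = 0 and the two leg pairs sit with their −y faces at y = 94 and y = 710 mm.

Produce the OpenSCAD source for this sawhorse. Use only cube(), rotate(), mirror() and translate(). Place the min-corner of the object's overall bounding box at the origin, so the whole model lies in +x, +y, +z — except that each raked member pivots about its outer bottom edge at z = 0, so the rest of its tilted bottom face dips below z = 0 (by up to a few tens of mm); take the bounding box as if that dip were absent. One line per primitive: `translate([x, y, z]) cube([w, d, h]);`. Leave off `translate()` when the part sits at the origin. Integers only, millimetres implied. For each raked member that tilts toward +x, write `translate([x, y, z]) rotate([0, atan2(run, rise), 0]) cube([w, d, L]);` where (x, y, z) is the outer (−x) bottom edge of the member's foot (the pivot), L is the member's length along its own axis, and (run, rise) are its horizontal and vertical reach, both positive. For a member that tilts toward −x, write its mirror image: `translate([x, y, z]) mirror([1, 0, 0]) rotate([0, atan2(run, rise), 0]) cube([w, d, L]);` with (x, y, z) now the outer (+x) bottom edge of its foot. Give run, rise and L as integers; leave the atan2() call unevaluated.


translate([285, 0, 684]) cube([120, 841, 68]);
translate([0, 94, 0]) rotate([0, atan2(285, 684), 0]) cube([43, 37, 741]);
translate([690, 94, 0]) mirror([1, 0, 0]) rotate([0, atan2(285, 684), 0]) cube([43, 37, 741]);
translate([0, 710, 0]) rotate([0, atan2(285, 684), 0]) cube([43, 37, 741]);
translate([690, 710, 0]) mirror([1, 0, 0]) rotate([0, atan2(285, 684), 0]) cube([43, 37, 741]);


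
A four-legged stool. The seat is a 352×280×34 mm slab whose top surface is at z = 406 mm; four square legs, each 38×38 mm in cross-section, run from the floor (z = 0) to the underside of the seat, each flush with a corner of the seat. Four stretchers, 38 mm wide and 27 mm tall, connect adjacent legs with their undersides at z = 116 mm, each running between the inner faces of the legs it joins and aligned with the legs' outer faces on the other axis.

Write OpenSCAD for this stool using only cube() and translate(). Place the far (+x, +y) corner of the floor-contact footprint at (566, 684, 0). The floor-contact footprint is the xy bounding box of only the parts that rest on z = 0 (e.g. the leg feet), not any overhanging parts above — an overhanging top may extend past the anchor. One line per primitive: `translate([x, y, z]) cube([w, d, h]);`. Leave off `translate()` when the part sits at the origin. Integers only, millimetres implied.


translate([214, 404, 372]) cube([352, 280, 34]);
translate([214, 404, 0]) cube([38, 38, 372]);
translate([528, 404, 0]) cube([38, 38, 372]);
translate([214, 646, 0]) cube([38, 38, 372]);
translate([528, 646, 0]) cube([38, 38, 372]);
translate([252, 404, 116]) cube([276, 38, 27]);
translate([252, 646, 116]) cube([276, 38, 27]);
translate([214, 442, 116]) cube([38, 204, 27]);
translate([528, 442, 116]) cube([38, 204, 27]);


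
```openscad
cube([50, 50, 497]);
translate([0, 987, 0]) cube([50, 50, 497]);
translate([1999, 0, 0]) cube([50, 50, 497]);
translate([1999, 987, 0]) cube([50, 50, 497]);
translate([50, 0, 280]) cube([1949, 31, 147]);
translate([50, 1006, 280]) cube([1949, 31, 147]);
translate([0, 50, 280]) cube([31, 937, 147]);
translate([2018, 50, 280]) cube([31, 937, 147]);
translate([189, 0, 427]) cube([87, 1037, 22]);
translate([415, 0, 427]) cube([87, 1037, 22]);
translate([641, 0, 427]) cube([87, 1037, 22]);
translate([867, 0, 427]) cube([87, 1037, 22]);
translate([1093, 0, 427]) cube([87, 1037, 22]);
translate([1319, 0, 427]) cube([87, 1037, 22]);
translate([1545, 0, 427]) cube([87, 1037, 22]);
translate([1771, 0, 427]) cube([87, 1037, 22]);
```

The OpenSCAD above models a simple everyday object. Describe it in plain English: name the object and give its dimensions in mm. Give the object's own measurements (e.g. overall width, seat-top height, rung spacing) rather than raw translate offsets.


A bed frame 2049 mm long (x) by 1037 mm wide (y). Four 50×50 mm corner posts, 497 mm tall, at the corners of the footprint. Four rails of 31 mm thickness and 147 mm height run between adjacent posts with their undersides at z = 280 mm, their outer faces flush with the outside of the frame (the two x-running rails run between the posts' inner faces; the two y-running rails run between the posts' inner faces). 8 slats, each 87 mm wide (x) and 22 mm thick, lie across the top of the two x-running rails, running the full 1037 mm width of the frame in y; along x they sit between the end posts with a 139 mm gap after the −x posts and between neighbouring slats, leaving 141 mm before the +x posts.


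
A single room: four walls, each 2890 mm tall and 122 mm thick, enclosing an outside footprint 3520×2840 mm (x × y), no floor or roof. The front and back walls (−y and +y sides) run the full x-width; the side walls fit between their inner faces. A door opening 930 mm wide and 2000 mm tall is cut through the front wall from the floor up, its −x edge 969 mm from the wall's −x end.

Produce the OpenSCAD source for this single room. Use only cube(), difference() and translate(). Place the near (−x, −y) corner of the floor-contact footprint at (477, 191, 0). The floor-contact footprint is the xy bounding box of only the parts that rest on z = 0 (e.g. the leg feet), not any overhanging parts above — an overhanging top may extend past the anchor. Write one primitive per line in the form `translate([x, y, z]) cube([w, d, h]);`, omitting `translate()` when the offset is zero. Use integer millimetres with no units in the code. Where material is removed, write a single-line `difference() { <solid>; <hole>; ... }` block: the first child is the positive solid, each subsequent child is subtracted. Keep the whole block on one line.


difference() { translate([477, 191, 0]) cube([3520, 122, 2890]); translate([1446, 191, 0]) cube([930, 122, 2000]); }
translate([477, 2909, 0]) cube([3520, 122, 2890]);
translate([477, 313, 0]) cube([122, 2596, 2890]);
translate([3875, 313, 0]) cube([122, 2596, 2890]);


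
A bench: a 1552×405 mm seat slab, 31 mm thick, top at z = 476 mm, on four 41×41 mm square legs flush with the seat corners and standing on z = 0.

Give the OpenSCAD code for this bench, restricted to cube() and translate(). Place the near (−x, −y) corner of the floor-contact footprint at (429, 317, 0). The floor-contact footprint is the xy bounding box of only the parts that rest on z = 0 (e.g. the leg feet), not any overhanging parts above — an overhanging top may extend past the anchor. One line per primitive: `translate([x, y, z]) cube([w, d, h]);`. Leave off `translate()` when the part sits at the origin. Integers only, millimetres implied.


translate([429, 317, 445]) cube([1552, 405, 31]);
translate([429, 317, 0]) cube([41, 41, 445]);
translate([429, 681, 0]) cube([41, 41, 445]);
translate([1940, 317, 0]) cube([41, 41, 445]);
translate([1940, 681, 0]) cube([41, 41, 445]);


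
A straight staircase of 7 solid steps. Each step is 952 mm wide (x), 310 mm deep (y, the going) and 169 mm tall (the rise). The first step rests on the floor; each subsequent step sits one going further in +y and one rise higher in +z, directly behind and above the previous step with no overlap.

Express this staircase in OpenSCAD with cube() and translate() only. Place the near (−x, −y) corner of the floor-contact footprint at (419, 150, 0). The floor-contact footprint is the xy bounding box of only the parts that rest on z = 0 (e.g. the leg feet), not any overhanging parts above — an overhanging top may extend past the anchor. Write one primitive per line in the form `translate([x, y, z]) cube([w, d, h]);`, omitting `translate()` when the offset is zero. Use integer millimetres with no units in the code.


translate([419, 150, 0]) cube([952, 310, 169]);
translate([419, 460, 169]) cube([952, 310, 169]);
translate([419, 770, 338]) cube([952, 310, 169]);
translate([419, 1080, 507]) cube([952, 310, 169]);
translate([419, 1390, 676]) cube([952, 310, 169]);
translate([419, 1700, 845]) cube([952, 310, 169]);
translate([419, 2010, 1014]) cube([952, 310, 169]);


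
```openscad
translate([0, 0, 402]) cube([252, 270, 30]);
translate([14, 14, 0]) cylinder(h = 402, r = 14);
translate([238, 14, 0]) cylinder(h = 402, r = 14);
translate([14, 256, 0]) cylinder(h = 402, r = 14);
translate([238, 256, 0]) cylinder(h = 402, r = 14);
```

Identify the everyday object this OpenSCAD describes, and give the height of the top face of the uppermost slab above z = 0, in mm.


A stool. The seat height is 432 mm.

A 252×270×30 slab at z = 402 on four corner cylinders — a stool. The seat top is 402 + 30 = 432 mm.


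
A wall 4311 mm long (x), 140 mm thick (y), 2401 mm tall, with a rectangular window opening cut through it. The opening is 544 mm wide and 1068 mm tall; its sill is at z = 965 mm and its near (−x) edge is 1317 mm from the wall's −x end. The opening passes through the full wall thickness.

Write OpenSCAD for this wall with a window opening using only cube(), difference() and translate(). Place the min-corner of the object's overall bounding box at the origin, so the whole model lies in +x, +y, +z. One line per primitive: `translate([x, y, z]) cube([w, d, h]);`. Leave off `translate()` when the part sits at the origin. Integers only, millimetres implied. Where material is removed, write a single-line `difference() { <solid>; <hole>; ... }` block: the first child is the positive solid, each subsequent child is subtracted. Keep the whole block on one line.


difference() { cube([4311, 140, 2401]); translate([1317, 0, 965]) cube([544, 140, 1068]); }


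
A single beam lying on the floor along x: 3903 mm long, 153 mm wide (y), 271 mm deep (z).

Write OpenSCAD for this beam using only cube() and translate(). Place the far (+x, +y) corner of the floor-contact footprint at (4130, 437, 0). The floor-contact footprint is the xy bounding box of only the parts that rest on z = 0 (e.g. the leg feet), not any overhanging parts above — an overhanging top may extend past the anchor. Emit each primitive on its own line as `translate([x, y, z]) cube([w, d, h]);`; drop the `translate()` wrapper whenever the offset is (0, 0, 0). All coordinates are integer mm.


translate([227, 284, 0]) cube([3903, 153, 271]);


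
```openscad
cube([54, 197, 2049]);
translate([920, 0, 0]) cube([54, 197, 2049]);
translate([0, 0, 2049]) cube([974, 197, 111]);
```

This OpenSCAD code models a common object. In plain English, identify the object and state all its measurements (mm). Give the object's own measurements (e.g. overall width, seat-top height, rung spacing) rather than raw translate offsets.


A door frame. The clear opening is 866 mm wide and 2049 mm high. Two 54 mm wide jambs, 197 mm deep, stand either side of the opening from the floor to the top of the opening. A 111 mm thick head sits across the top of both jambs, spanning the full outside width of the frame.


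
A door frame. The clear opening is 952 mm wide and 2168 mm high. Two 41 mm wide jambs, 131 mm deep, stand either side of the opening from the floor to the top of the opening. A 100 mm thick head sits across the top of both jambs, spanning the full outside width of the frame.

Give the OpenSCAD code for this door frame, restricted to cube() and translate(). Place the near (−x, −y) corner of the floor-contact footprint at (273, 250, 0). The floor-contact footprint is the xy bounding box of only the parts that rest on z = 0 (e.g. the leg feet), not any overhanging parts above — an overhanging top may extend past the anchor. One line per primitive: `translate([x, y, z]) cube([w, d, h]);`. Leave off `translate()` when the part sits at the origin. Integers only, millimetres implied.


translate([273, 250, 0]) cube([41, 131, 2168]);
translate([1266, 250, 0]) cube([41, 131, 2168]);
translate([273, 250, 2168]) cube([1034, 131, 100]);


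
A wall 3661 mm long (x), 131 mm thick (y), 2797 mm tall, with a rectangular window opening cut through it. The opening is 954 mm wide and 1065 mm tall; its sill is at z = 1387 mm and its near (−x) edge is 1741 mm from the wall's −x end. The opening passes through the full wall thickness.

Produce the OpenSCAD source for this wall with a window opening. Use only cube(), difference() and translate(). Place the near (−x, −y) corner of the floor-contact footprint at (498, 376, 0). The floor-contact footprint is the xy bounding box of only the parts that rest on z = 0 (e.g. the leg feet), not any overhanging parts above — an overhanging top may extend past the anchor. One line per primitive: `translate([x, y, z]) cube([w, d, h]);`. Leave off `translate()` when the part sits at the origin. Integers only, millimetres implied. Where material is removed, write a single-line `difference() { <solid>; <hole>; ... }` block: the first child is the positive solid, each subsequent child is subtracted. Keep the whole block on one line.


difference() { translate([498, 376, 0]) cube([3661, 131, 2797]); translate([2239, 376, 1387]) cube([954, 131, 1065]); }


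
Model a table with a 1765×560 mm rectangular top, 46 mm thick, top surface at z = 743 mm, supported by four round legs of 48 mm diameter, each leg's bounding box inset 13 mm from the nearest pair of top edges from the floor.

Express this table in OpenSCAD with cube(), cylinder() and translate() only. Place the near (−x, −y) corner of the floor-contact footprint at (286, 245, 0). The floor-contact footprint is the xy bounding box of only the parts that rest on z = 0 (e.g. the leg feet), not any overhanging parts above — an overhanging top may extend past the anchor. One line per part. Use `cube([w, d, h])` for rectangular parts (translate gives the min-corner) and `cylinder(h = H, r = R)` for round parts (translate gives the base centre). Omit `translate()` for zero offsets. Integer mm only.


translate([273, 232, 697]) cube([1765, 560, 46]);
translate([310, 269, 0]) cylinder(h = 697, r = 24);
translate([2001, 269, 0]) cylinder(h = 697, r = 24);
translate([310, 755, 0]) cylinder(h = 697, r = 24);
translate([2001, 755, 0]) cylinder(h = 697, r = 24);


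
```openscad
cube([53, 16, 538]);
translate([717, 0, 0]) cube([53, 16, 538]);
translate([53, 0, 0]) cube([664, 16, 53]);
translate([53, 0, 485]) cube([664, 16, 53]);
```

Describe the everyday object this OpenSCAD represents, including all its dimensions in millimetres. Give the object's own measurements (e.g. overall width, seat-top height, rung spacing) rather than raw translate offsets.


A rectangular picture frame lying in the x–z plane (depth along y). The opening is 664 mm wide (x) by 432 mm tall (z), surrounded by a border 53 mm wide on all four sides. The frame is 16 mm deep and is made of two full-height vertical stiles with two horizontal rails fitted between them.


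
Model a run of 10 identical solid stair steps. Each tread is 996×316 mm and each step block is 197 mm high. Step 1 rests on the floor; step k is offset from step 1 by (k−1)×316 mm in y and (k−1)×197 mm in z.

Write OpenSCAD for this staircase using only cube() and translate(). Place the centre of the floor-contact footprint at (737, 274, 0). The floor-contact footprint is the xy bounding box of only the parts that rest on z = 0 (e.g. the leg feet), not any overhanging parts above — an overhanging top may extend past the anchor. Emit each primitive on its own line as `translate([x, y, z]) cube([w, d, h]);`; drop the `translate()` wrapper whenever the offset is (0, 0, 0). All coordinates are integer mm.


translate([239, 116, 0]) cube([996, 316, 197]);
translate([239, 432, 197]) cube([996, 316, 197]);
translate([239, 748, 394]) cube([996, 316, 197]);
translate([239, 1064, 591]) cube([996, 316, 197]);
translate([239, 1380, 788]) cube([996, 316, 197]);
translate([239, 1696, 985]) cube([996, 316, 197]);
translate([239, 2012, 1182]) cube([996, 316, 197]);
translate([239, 2328, 1379]) cube([996, 316, 197]);
translate([239, 2644, 1576]) cube([996, 316, 197]);
translate([239, 2960, 1773]) cube([996, 316, 197]);


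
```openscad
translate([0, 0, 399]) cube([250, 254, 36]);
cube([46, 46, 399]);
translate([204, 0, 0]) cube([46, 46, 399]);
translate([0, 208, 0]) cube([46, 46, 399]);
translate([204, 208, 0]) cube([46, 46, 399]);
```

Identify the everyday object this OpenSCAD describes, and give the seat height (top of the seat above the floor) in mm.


A stool. The seat height is 435 mm.

A 250×254×36 slab at z = 399 on four corner posts — a stool. The seat top is 399 + 36 = 435 mm.


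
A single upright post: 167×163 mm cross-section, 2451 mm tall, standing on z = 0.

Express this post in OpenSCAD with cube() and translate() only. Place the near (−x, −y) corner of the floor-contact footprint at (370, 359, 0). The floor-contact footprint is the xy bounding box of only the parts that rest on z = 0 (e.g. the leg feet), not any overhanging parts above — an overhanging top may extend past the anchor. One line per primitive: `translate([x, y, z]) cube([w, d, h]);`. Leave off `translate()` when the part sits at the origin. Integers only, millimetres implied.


translate([370, 359, 0]) cube([167, 163, 2451]);


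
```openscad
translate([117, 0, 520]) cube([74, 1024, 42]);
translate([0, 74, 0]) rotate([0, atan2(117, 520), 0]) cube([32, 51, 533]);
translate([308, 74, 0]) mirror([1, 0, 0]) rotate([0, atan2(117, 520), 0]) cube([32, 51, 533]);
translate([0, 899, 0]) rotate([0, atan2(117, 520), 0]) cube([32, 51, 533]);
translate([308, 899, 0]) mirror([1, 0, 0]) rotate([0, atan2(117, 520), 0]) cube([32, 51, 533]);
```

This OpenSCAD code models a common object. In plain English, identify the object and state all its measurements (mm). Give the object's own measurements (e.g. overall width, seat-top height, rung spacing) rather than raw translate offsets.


A sawhorse. A 74×1024×42 mm beam (x, y, z) sits on two A-frame leg pairs. Each pair is two raked legs of 32×51 mm section (51 mm along y) splaying symmetrically in x. Each leg rises 520 mm vertically over 117 mm of horizontal reach and is 533 mm long along its own axis. Every leg's outer bottom edge rests on the floor and its outer top edge meets a bottom edge of the beam — the left legs (tilting toward +x) meet the beam's −x bottom edge, the right legs (their mirror images, tilting toward −x) meet its +x bottom edge — so the leg tops tuck under the beam, the beam's underside is 520 mm above the floor, and the feet are 308 mm apart outside-to-outside with the beam centred between them. The two leg pairs are set in 74 mm from either end of the beam.


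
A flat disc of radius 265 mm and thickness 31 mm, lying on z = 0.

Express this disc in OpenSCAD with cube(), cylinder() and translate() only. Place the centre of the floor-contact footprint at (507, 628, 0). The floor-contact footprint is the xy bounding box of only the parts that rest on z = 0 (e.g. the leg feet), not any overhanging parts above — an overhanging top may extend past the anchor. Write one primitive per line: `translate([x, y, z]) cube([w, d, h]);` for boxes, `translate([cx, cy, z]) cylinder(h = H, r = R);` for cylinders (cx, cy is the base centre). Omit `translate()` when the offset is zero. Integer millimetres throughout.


translate([507, 628, 0]) cylinder(h = 31, r = 265);


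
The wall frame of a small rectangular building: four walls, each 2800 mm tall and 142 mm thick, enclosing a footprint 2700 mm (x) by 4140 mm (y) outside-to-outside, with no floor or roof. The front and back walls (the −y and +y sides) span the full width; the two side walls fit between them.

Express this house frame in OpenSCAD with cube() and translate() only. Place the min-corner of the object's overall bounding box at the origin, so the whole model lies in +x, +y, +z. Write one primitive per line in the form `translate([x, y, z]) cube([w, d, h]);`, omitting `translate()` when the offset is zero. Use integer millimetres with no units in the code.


cube([2700, 142, 2800]);
translate([0, 3998, 0]) cube([2700, 142, 2800]);
translate([0, 142, 0]) cube([142, 3856, 2800]);
translate([2558, 142, 0]) cube([142, 3856, 2800]);


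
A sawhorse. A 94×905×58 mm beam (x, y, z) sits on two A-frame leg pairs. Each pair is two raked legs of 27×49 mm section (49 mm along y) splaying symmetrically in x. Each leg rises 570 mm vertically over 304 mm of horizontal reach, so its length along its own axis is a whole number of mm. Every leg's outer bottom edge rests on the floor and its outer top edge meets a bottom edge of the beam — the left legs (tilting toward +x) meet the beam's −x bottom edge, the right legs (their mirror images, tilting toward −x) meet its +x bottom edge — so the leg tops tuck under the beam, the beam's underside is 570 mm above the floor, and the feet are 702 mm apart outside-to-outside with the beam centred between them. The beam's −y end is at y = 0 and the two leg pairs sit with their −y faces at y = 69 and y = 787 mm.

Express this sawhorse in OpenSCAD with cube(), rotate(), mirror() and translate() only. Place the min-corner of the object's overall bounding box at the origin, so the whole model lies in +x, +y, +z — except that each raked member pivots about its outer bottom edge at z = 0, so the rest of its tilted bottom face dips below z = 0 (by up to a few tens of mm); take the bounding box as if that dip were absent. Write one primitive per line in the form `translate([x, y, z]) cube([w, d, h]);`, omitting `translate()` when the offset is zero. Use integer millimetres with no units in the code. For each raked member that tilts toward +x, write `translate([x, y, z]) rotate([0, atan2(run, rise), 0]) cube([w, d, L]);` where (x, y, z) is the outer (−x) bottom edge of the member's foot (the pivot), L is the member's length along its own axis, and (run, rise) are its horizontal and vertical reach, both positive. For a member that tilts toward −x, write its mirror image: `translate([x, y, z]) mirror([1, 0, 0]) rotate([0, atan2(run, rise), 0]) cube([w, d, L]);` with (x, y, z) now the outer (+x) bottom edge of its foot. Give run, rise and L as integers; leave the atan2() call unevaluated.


translate([304, 0, 570]) cube([94, 905, 58]);
translate([0, 69, 0]) rotate([0, atan2(304, 570), 0]) cube([27, 49, 646]);
translate([702, 69, 0]) mirror([1, 0, 0]) rotate([0, atan2(304, 570), 0]) cube([27, 49, 646]);
translate([0, 787, 0]) rotate([0, atan2(304, 570), 0]) cube([27, 49, 646]);
translate([702, 787, 0]) mirror([1, 0, 0]) rotate([0, atan2(304, 570), 0]) cube([27, 49, 646]);


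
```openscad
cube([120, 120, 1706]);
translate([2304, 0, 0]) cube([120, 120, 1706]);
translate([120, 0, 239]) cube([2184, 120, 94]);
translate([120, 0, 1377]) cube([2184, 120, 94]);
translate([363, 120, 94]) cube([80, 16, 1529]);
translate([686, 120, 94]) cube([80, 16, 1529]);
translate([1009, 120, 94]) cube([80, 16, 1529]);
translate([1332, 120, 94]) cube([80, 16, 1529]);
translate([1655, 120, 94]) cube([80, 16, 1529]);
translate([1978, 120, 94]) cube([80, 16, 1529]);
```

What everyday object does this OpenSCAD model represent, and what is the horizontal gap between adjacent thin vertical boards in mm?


A fence section. The picket gap is 243 mm.

Two posts, two rails, 6 pickets — a fence section. Span 2184 mm holds 6 pickets of 80 mm with 7 equal gaps: ⌊(2184 − 6·80) / 7⌋ = 243 mm.


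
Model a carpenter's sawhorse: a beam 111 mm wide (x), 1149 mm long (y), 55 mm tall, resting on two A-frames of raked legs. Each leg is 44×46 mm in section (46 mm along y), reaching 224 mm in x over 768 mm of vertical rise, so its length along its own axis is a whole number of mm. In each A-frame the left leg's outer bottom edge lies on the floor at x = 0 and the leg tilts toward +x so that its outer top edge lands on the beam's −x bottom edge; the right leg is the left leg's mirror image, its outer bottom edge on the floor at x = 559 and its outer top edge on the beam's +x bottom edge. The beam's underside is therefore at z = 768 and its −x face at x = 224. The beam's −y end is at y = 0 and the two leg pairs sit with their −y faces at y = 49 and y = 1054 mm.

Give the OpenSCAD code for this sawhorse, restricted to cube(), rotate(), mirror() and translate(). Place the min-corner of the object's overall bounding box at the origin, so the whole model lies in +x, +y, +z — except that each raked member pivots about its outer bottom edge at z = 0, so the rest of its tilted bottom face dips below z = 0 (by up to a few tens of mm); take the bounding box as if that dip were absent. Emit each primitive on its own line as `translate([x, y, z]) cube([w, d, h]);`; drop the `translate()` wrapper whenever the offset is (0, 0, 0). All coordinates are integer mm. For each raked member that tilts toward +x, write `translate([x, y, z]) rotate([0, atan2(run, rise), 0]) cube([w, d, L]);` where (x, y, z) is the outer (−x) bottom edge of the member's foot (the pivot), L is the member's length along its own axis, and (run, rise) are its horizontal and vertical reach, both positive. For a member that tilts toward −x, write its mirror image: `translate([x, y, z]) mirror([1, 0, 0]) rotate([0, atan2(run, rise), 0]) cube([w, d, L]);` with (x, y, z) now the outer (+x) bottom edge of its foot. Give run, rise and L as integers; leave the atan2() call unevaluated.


translate([224, 0, 768]) cube([111, 1149, 55]);
translate([0, 49, 0]) rotate([0, atan2(224, 768), 0]) cube([44, 46, 800]);
translate([559, 49, 0]) mirror([1, 0, 0]) rotate([0, atan2(224, 768), 0]) cube([44, 46, 800]);
translate([0, 1054, 0]) rotate([0, atan2(224, 768), 0]) cube([44, 46, 800]);
translate([559, 1054, 0]) mirror([1, 0, 0]) rotate([0, atan2(224, 768), 0]) cube([44, 46, 800]);


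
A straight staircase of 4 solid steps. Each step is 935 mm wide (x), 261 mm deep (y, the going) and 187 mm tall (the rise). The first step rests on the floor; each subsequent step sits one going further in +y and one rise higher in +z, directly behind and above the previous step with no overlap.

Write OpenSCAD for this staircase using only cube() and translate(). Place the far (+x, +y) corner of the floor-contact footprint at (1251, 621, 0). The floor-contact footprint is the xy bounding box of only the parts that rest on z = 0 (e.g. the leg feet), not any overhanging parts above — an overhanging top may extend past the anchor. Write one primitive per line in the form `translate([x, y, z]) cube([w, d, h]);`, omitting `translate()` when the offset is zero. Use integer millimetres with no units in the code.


translate([316, 360, 0]) cube([935, 261, 187]);
translate([316, 621, 187]) cube([935, 261, 187]);
translate([316, 882, 374]) cube([935, 261, 187]);
translate([316, 1143, 561]) cube([935, 261, 187]);


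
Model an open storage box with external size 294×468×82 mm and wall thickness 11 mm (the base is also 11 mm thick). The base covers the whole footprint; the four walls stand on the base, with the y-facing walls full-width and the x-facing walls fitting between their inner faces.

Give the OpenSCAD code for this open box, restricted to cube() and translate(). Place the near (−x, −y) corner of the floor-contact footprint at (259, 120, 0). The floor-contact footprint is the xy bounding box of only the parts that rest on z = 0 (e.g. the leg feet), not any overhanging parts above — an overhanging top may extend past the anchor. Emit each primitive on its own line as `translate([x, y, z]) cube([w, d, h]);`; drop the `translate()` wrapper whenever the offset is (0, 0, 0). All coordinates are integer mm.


translate([259, 120, 0]) cube([294, 468, 11]);
translate([259, 120, 11]) cube([294, 11, 71]);
translate([259, 577, 11]) cube([294, 11, 71]);
translate([259, 131, 11]) cube([11, 446, 71]);
translate([542, 131, 11]) cube([11, 446, 71]);


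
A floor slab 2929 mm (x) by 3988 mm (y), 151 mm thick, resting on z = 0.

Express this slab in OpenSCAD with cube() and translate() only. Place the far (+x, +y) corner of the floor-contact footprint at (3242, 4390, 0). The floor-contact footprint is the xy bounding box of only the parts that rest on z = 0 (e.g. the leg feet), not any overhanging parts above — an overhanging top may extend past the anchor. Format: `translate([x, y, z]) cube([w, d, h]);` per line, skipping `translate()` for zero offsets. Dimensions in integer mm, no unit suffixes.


translate([313, 402, 0]) cube([2929, 3988, 151]);


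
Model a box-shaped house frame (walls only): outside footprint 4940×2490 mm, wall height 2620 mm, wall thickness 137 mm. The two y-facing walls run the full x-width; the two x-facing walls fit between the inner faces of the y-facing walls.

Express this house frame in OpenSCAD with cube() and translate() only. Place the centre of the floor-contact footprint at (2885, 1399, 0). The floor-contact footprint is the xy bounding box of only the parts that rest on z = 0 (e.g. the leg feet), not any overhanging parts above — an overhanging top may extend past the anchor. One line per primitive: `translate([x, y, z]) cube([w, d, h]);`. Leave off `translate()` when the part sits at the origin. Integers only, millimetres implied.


translate([415, 154, 0]) cube([4940, 137, 2620]);
translate([415, 2507, 0]) cube([4940, 137, 2620]);
translate([415, 291, 0]) cube([137, 2216, 2620]);
translate([5218, 291, 0]) cube([137, 2216, 2620]);


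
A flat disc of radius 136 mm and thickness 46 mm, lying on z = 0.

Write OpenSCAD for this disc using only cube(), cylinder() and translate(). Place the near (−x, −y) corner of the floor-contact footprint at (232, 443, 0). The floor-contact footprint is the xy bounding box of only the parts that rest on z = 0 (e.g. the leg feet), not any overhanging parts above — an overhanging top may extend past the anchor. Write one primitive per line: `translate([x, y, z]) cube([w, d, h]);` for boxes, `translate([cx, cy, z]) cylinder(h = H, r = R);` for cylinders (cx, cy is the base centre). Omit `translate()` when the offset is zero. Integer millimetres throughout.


translate([368, 579, 0]) cylinder(h = 46, r = 136);


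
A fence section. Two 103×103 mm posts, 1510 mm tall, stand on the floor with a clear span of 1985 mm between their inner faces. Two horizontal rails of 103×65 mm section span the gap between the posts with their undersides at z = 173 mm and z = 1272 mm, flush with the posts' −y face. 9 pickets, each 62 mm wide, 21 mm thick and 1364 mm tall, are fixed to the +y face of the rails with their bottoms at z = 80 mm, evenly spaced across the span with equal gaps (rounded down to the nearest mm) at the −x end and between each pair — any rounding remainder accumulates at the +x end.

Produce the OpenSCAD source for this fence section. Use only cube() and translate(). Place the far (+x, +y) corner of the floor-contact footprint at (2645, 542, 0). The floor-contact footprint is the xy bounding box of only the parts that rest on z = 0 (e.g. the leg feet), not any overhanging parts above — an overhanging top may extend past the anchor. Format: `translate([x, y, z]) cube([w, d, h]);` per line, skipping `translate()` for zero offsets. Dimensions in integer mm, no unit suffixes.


translate([454, 439, 0]) cube([103, 103, 1510]);
translate([2542, 439, 0]) cube([103, 103, 1510]);
translate([557, 439, 173]) cube([1985, 103, 65]);
translate([557, 439, 1272]) cube([1985, 103, 65]);
translate([699, 542, 80]) cube([62, 21, 1364]);
translate([903, 542, 80]) cube([62, 21, 1364]);
translate([1107, 542, 80]) cube([62, 21, 1364]);
translate([1311, 542, 80]) cube([62, 21, 1364]);
translate([1515, 542, 80]) cube([62, 21, 1364]);
translate([1719, 542, 80]) cube([62, 21, 1364]);
translate([1923, 542, 80]) cube([62, 21, 1364]);
translate([2127, 542, 80]) cube([62, 21, 1364]);
translate([2331, 542, 80]) cube([62, 21, 1364]);


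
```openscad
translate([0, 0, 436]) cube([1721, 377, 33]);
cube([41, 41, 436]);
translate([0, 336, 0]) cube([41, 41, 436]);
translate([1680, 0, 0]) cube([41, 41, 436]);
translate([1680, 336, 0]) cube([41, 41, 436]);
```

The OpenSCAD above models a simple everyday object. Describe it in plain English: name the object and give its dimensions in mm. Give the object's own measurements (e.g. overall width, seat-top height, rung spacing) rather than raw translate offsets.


A long wooden bench with a 1721 mm (x) × 377 mm (y) seat, 33 mm thick, its top surface 469 mm above the floor. Four 41 mm square legs at the seat corners, flush with the edges, run from z = 0 to the seat underside.


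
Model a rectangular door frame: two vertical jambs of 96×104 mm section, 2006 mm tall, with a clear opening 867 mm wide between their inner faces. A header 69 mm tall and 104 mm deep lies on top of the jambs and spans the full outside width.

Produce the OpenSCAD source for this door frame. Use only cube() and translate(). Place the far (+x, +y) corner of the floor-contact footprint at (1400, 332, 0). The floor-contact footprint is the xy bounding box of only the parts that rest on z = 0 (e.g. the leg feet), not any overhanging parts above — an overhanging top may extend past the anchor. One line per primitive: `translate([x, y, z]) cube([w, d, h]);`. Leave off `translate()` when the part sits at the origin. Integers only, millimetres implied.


translate([341, 228, 0]) cube([96, 104, 2006]);
translate([1304, 228, 0]) cube([96, 104, 2006]);
translate([341, 228, 2006]) cube([1059, 104, 69]);


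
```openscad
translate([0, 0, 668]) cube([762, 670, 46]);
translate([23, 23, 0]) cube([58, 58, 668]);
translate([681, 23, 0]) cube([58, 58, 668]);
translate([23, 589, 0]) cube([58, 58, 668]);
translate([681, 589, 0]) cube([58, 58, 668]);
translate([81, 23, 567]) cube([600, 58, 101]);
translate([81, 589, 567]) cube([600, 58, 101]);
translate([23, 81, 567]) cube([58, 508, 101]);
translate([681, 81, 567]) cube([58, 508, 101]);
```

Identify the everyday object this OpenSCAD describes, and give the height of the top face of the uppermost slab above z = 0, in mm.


A table. The table height is 714 mm.

A 762×670×46 slab sits at z = 668 on four 58 mm square posts — a table. The top surface is at 668 + 46 = 714 mm.


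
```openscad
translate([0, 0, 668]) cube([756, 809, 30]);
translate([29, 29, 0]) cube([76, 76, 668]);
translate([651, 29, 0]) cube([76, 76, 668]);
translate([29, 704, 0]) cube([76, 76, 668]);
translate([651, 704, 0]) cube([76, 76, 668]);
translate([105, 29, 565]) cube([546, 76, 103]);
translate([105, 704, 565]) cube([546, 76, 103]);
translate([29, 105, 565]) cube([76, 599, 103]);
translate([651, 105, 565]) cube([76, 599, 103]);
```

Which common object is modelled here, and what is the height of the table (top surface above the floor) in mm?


A table. The table height is 698 mm.

A 756×809×30 slab sits at z = 668 on four 76 mm square posts — a table. The top surface is at 668 + 30 = 698 mm.


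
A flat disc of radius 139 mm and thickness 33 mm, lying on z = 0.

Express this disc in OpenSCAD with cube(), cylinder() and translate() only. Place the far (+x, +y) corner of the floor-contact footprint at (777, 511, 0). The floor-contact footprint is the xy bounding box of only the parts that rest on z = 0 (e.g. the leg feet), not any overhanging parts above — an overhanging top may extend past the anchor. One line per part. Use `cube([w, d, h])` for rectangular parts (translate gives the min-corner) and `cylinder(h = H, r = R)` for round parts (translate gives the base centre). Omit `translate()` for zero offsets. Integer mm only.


translate([638, 372, 0]) cylinder(h = 33, r = 139);


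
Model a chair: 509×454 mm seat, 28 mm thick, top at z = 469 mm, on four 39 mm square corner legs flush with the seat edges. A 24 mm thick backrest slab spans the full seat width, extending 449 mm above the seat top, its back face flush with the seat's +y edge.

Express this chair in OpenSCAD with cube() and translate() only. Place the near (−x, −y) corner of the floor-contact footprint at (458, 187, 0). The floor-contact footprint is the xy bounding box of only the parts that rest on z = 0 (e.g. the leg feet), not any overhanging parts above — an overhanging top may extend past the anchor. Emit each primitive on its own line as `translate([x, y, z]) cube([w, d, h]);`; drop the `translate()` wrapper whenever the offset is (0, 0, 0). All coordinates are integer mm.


translate([458, 187, 441]) cube([509, 454, 28]);
translate([458, 187, 0]) cube([39, 39, 441]);
translate([928, 187, 0]) cube([39, 39, 441]);
translate([458, 602, 0]) cube([39, 39, 441]);
translate([928, 602, 0]) cube([39, 39, 441]);
translate([458, 617, 469]) cube([509, 24, 449]);


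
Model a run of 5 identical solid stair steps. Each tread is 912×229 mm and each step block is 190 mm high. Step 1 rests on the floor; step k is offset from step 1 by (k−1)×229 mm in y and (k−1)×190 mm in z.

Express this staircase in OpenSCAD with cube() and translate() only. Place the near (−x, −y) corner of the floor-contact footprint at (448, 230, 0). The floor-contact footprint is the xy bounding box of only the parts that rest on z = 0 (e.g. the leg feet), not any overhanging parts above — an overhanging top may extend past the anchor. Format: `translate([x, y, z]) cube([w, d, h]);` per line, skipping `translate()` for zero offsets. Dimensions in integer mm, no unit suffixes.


translate([448, 230, 0]) cube([912, 229, 190]);
translate([448, 459, 190]) cube([912, 229, 190]);
translate([448, 688, 380]) cube([912, 229, 190]);
translate([448, 917, 570]) cube([912, 229, 190]);
translate([448, 1146, 760]) cube([912, 229, 190]);


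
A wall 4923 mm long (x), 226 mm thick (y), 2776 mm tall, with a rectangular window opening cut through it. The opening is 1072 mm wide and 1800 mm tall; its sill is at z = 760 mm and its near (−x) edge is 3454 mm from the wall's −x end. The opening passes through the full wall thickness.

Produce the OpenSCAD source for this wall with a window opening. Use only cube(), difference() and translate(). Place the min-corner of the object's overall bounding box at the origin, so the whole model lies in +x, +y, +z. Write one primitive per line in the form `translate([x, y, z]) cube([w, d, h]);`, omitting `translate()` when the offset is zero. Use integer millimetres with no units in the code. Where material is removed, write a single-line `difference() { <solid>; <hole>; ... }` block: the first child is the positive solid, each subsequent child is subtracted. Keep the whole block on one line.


difference() { cube([4923, 226, 2776]); translate([3454, 0, 760]) cube([1072, 226, 1800]); }
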